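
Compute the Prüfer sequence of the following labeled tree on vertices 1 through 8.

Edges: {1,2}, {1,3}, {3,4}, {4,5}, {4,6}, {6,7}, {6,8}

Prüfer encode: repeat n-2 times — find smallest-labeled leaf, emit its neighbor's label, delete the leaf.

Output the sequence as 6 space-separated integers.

Answer: 1 3 4 4 6 6

Derivation:
Step 1: leaves = {2,5,7,8}. Remove smallest leaf 2, emit neighbor 1.
Step 2: leaves = {1,5,7,8}. Remove smallest leaf 1, emit neighbor 3.
Step 3: leaves = {3,5,7,8}. Remove smallest leaf 3, emit neighbor 4.
Step 4: leaves = {5,7,8}. Remove smallest leaf 5, emit neighbor 4.
Step 5: leaves = {4,7,8}. Remove smallest leaf 4, emit neighbor 6.
Step 6: leaves = {7,8}. Remove smallest leaf 7, emit neighbor 6.
Done: 2 vertices remain (6, 8). Sequence = [1 3 4 4 6 6]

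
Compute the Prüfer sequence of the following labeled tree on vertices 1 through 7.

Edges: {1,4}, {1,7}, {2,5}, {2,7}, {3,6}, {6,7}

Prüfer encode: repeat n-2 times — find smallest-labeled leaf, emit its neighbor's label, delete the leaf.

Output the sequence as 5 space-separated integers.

Answer: 6 1 7 2 7

Derivation:
Step 1: leaves = {3,4,5}. Remove smallest leaf 3, emit neighbor 6.
Step 2: leaves = {4,5,6}. Remove smallest leaf 4, emit neighbor 1.
Step 3: leaves = {1,5,6}. Remove smallest leaf 1, emit neighbor 7.
Step 4: leaves = {5,6}. Remove smallest leaf 5, emit neighbor 2.
Step 5: leaves = {2,6}. Remove smallest leaf 2, emit neighbor 7.
Done: 2 vertices remain (6, 7). Sequence = [6 1 7 2 7]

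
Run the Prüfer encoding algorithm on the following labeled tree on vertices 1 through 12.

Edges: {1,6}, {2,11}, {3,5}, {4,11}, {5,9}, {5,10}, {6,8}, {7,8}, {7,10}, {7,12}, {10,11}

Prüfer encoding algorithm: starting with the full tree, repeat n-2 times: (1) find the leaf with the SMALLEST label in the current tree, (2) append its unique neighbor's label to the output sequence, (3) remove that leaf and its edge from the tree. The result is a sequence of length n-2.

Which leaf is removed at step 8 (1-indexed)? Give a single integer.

Answer: 5

Derivation:
Step 1: current leaves = {1,2,3,4,9,12}. Remove leaf 1 (neighbor: 6).
Step 2: current leaves = {2,3,4,6,9,12}. Remove leaf 2 (neighbor: 11).
Step 3: current leaves = {3,4,6,9,12}. Remove leaf 3 (neighbor: 5).
Step 4: current leaves = {4,6,9,12}. Remove leaf 4 (neighbor: 11).
Step 5: current leaves = {6,9,11,12}. Remove leaf 6 (neighbor: 8).
Step 6: current leaves = {8,9,11,12}. Remove leaf 8 (neighbor: 7).
Step 7: current leaves = {9,11,12}. Remove leaf 9 (neighbor: 5).
Step 8: current leaves = {5,11,12}. Remove leaf 5 (neighbor: 10).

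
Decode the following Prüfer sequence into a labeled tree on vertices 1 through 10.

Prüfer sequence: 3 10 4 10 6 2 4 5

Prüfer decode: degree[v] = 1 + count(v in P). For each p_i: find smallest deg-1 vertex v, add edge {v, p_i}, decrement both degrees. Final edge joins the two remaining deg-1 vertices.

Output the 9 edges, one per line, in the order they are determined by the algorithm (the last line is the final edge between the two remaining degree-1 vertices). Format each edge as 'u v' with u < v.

Initial degrees: {1:1, 2:2, 3:2, 4:3, 5:2, 6:2, 7:1, 8:1, 9:1, 10:3}
Step 1: smallest deg-1 vertex = 1, p_1 = 3. Add edge {1,3}. Now deg[1]=0, deg[3]=1.
Step 2: smallest deg-1 vertex = 3, p_2 = 10. Add edge {3,10}. Now deg[3]=0, deg[10]=2.
Step 3: smallest deg-1 vertex = 7, p_3 = 4. Add edge {4,7}. Now deg[7]=0, deg[4]=2.
Step 4: smallest deg-1 vertex = 8, p_4 = 10. Add edge {8,10}. Now deg[8]=0, deg[10]=1.
Step 5: smallest deg-1 vertex = 9, p_5 = 6. Add edge {6,9}. Now deg[9]=0, deg[6]=1.
Step 6: smallest deg-1 vertex = 6, p_6 = 2. Add edge {2,6}. Now deg[6]=0, deg[2]=1.
Step 7: smallest deg-1 vertex = 2, p_7 = 4. Add edge {2,4}. Now deg[2]=0, deg[4]=1.
Step 8: smallest deg-1 vertex = 4, p_8 = 5. Add edge {4,5}. Now deg[4]=0, deg[5]=1.
Final: two remaining deg-1 vertices are 5, 10. Add edge {5,10}.

Answer: 1 3
3 10
4 7
8 10
6 9
2 6
2 4
4 5
5 10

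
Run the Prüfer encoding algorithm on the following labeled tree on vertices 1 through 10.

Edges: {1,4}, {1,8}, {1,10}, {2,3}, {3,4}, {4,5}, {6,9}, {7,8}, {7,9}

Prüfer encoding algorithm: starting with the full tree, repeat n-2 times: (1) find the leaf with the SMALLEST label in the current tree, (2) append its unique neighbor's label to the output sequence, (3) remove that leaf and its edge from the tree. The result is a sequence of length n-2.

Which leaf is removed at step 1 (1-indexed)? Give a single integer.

Step 1: current leaves = {2,5,6,10}. Remove leaf 2 (neighbor: 3).

Answer: 2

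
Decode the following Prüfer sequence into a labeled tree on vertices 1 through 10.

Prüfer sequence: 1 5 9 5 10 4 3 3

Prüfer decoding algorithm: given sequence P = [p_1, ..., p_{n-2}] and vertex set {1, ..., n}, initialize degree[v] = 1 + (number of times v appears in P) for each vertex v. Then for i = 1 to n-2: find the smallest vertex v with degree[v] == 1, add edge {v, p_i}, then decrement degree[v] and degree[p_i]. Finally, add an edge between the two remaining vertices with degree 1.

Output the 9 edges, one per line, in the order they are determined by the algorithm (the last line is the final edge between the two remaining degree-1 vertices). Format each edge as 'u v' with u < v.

Answer: 1 2
1 5
6 9
5 7
5 10
4 8
3 4
3 9
3 10

Derivation:
Initial degrees: {1:2, 2:1, 3:3, 4:2, 5:3, 6:1, 7:1, 8:1, 9:2, 10:2}
Step 1: smallest deg-1 vertex = 2, p_1 = 1. Add edge {1,2}. Now deg[2]=0, deg[1]=1.
Step 2: smallest deg-1 vertex = 1, p_2 = 5. Add edge {1,5}. Now deg[1]=0, deg[5]=2.
Step 3: smallest deg-1 vertex = 6, p_3 = 9. Add edge {6,9}. Now deg[6]=0, deg[9]=1.
Step 4: smallest deg-1 vertex = 7, p_4 = 5. Add edge {5,7}. Now deg[7]=0, deg[5]=1.
Step 5: smallest deg-1 vertex = 5, p_5 = 10. Add edge {5,10}. Now deg[5]=0, deg[10]=1.
Step 6: smallest deg-1 vertex = 8, p_6 = 4. Add edge {4,8}. Now deg[8]=0, deg[4]=1.
Step 7: smallest deg-1 vertex = 4, p_7 = 3. Add edge {3,4}. Now deg[4]=0, deg[3]=2.
Step 8: smallest deg-1 vertex = 9, p_8 = 3. Add edge {3,9}. Now deg[9]=0, deg[3]=1.
Final: two remaining deg-1 vertices are 3, 10. Add edge {3,10}.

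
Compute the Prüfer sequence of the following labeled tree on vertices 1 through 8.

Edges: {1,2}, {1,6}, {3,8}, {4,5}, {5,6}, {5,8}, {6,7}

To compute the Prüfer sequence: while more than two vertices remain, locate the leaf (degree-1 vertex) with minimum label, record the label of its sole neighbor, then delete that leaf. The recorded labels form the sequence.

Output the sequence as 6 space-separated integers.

Step 1: leaves = {2,3,4,7}. Remove smallest leaf 2, emit neighbor 1.
Step 2: leaves = {1,3,4,7}. Remove smallest leaf 1, emit neighbor 6.
Step 3: leaves = {3,4,7}. Remove smallest leaf 3, emit neighbor 8.
Step 4: leaves = {4,7,8}. Remove smallest leaf 4, emit neighbor 5.
Step 5: leaves = {7,8}. Remove smallest leaf 7, emit neighbor 6.
Step 6: leaves = {6,8}. Remove smallest leaf 6, emit neighbor 5.
Done: 2 vertices remain (5, 8). Sequence = [1 6 8 5 6 5]

Answer: 1 6 8 5 6 5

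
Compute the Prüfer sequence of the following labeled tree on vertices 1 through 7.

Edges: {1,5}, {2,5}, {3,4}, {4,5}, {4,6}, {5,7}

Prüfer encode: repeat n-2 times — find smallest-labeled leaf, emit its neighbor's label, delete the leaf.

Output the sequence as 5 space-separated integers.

Step 1: leaves = {1,2,3,6,7}. Remove smallest leaf 1, emit neighbor 5.
Step 2: leaves = {2,3,6,7}. Remove smallest leaf 2, emit neighbor 5.
Step 3: leaves = {3,6,7}. Remove smallest leaf 3, emit neighbor 4.
Step 4: leaves = {6,7}. Remove smallest leaf 6, emit neighbor 4.
Step 5: leaves = {4,7}. Remove smallest leaf 4, emit neighbor 5.
Done: 2 vertices remain (5, 7). Sequence = [5 5 4 4 5]

Answer: 5 5 4 4 5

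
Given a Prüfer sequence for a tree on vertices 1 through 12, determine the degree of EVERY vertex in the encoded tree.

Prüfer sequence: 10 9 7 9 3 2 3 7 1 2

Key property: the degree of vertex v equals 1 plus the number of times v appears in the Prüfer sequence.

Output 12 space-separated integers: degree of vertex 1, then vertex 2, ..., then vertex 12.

Answer: 2 3 3 1 1 1 3 1 3 2 1 1

Derivation:
p_1 = 10: count[10] becomes 1
p_2 = 9: count[9] becomes 1
p_3 = 7: count[7] becomes 1
p_4 = 9: count[9] becomes 2
p_5 = 3: count[3] becomes 1
p_6 = 2: count[2] becomes 1
p_7 = 3: count[3] becomes 2
p_8 = 7: count[7] becomes 2
p_9 = 1: count[1] becomes 1
p_10 = 2: count[2] becomes 2
Degrees (1 + count): deg[1]=1+1=2, deg[2]=1+2=3, deg[3]=1+2=3, deg[4]=1+0=1, deg[5]=1+0=1, deg[6]=1+0=1, deg[7]=1+2=3, deg[8]=1+0=1, deg[9]=1+2=3, deg[10]=1+1=2, deg[11]=1+0=1, deg[12]=1+0=1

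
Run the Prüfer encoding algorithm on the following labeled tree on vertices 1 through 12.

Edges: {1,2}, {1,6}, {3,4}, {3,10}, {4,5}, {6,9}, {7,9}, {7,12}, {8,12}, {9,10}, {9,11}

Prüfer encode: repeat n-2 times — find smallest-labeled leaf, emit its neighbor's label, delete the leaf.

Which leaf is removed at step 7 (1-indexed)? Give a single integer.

Step 1: current leaves = {2,5,8,11}. Remove leaf 2 (neighbor: 1).
Step 2: current leaves = {1,5,8,11}. Remove leaf 1 (neighbor: 6).
Step 3: current leaves = {5,6,8,11}. Remove leaf 5 (neighbor: 4).
Step 4: current leaves = {4,6,8,11}. Remove leaf 4 (neighbor: 3).
Step 5: current leaves = {3,6,8,11}. Remove leaf 3 (neighbor: 10).
Step 6: current leaves = {6,8,10,11}. Remove leaf 6 (neighbor: 9).
Step 7: current leaves = {8,10,11}. Remove leaf 8 (neighbor: 12).

Answer: 8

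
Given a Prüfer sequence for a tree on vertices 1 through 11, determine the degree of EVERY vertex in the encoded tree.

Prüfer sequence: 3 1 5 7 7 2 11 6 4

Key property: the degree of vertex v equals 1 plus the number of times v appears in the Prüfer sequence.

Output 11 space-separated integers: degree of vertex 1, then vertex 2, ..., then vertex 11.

p_1 = 3: count[3] becomes 1
p_2 = 1: count[1] becomes 1
p_3 = 5: count[5] becomes 1
p_4 = 7: count[7] becomes 1
p_5 = 7: count[7] becomes 2
p_6 = 2: count[2] becomes 1
p_7 = 11: count[11] becomes 1
p_8 = 6: count[6] becomes 1
p_9 = 4: count[4] becomes 1
Degrees (1 + count): deg[1]=1+1=2, deg[2]=1+1=2, deg[3]=1+1=2, deg[4]=1+1=2, deg[5]=1+1=2, deg[6]=1+1=2, deg[7]=1+2=3, deg[8]=1+0=1, deg[9]=1+0=1, deg[10]=1+0=1, deg[11]=1+1=2

Answer: 2 2 2 2 2 2 3 1 1 1 2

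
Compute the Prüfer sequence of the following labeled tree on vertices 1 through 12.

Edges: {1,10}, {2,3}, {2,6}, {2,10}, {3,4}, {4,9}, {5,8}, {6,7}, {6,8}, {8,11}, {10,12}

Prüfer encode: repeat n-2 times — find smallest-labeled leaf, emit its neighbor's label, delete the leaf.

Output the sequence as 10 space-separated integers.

Answer: 10 8 6 4 3 2 8 6 2 10

Derivation:
Step 1: leaves = {1,5,7,9,11,12}. Remove smallest leaf 1, emit neighbor 10.
Step 2: leaves = {5,7,9,11,12}. Remove smallest leaf 5, emit neighbor 8.
Step 3: leaves = {7,9,11,12}. Remove smallest leaf 7, emit neighbor 6.
Step 4: leaves = {9,11,12}. Remove smallest leaf 9, emit neighbor 4.
Step 5: leaves = {4,11,12}. Remove smallest leaf 4, emit neighbor 3.
Step 6: leaves = {3,11,12}. Remove smallest leaf 3, emit neighbor 2.
Step 7: leaves = {11,12}. Remove smallest leaf 11, emit neighbor 8.
Step 8: leaves = {8,12}. Remove smallest leaf 8, emit neighbor 6.
Step 9: leaves = {6,12}. Remove smallest leaf 6, emit neighbor 2.
Step 10: leaves = {2,12}. Remove smallest leaf 2, emit neighbor 10.
Done: 2 vertices remain (10, 12). Sequence = [10 8 6 4 3 2 8 6 2 10]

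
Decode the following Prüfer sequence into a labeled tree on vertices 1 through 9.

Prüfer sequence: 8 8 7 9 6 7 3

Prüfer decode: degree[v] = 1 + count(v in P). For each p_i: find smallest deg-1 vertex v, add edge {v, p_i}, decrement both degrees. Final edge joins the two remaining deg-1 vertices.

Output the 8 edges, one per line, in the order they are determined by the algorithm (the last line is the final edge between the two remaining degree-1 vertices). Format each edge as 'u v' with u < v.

Initial degrees: {1:1, 2:1, 3:2, 4:1, 5:1, 6:2, 7:3, 8:3, 9:2}
Step 1: smallest deg-1 vertex = 1, p_1 = 8. Add edge {1,8}. Now deg[1]=0, deg[8]=2.
Step 2: smallest deg-1 vertex = 2, p_2 = 8. Add edge {2,8}. Now deg[2]=0, deg[8]=1.
Step 3: smallest deg-1 vertex = 4, p_3 = 7. Add edge {4,7}. Now deg[4]=0, deg[7]=2.
Step 4: smallest deg-1 vertex = 5, p_4 = 9. Add edge {5,9}. Now deg[5]=0, deg[9]=1.
Step 5: smallest deg-1 vertex = 8, p_5 = 6. Add edge {6,8}. Now deg[8]=0, deg[6]=1.
Step 6: smallest deg-1 vertex = 6, p_6 = 7. Add edge {6,7}. Now deg[6]=0, deg[7]=1.
Step 7: smallest deg-1 vertex = 7, p_7 = 3. Add edge {3,7}. Now deg[7]=0, deg[3]=1.
Final: two remaining deg-1 vertices are 3, 9. Add edge {3,9}.

Answer: 1 8
2 8
4 7
5 9
6 8
6 7
3 7
3 9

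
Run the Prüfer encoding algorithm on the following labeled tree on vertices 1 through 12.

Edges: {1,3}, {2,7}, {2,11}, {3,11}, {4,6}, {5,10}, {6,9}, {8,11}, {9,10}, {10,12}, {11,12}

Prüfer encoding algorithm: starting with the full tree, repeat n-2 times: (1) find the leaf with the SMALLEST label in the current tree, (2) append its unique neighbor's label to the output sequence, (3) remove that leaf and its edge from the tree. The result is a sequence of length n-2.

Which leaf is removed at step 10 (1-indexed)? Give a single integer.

Step 1: current leaves = {1,4,5,7,8}. Remove leaf 1 (neighbor: 3).
Step 2: current leaves = {3,4,5,7,8}. Remove leaf 3 (neighbor: 11).
Step 3: current leaves = {4,5,7,8}. Remove leaf 4 (neighbor: 6).
Step 4: current leaves = {5,6,7,8}. Remove leaf 5 (neighbor: 10).
Step 5: current leaves = {6,7,8}. Remove leaf 6 (neighbor: 9).
Step 6: current leaves = {7,8,9}. Remove leaf 7 (neighbor: 2).
Step 7: current leaves = {2,8,9}. Remove leaf 2 (neighbor: 11).
Step 8: current leaves = {8,9}. Remove leaf 8 (neighbor: 11).
Step 9: current leaves = {9,11}. Remove leaf 9 (neighbor: 10).
Step 10: current leaves = {10,11}. Remove leaf 10 (neighbor: 12).

Answer: 10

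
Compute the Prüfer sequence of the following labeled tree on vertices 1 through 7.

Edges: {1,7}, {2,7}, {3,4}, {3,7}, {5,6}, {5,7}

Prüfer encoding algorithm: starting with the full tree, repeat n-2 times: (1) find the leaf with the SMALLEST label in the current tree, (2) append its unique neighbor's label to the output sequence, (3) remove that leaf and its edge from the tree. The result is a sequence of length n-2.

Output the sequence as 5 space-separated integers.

Answer: 7 7 3 7 5

Derivation:
Step 1: leaves = {1,2,4,6}. Remove smallest leaf 1, emit neighbor 7.
Step 2: leaves = {2,4,6}. Remove smallest leaf 2, emit neighbor 7.
Step 3: leaves = {4,6}. Remove smallest leaf 4, emit neighbor 3.
Step 4: leaves = {3,6}. Remove smallest leaf 3, emit neighbor 7.
Step 5: leaves = {6,7}. Remove smallest leaf 6, emit neighbor 5.
Done: 2 vertices remain (5, 7). Sequence = [7 7 3 7 5]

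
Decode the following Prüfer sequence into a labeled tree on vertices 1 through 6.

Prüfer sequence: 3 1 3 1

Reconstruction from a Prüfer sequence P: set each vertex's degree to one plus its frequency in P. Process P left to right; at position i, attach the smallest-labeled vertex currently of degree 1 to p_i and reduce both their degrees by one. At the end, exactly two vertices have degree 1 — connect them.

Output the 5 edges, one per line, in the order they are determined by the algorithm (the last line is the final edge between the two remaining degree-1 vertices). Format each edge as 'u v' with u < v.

Answer: 2 3
1 4
3 5
1 3
1 6

Derivation:
Initial degrees: {1:3, 2:1, 3:3, 4:1, 5:1, 6:1}
Step 1: smallest deg-1 vertex = 2, p_1 = 3. Add edge {2,3}. Now deg[2]=0, deg[3]=2.
Step 2: smallest deg-1 vertex = 4, p_2 = 1. Add edge {1,4}. Now deg[4]=0, deg[1]=2.
Step 3: smallest deg-1 vertex = 5, p_3 = 3. Add edge {3,5}. Now deg[5]=0, deg[3]=1.
Step 4: smallest deg-1 vertex = 3, p_4 = 1. Add edge {1,3}. Now deg[3]=0, deg[1]=1.
Final: two remaining deg-1 vertices are 1, 6. Add edge {1,6}.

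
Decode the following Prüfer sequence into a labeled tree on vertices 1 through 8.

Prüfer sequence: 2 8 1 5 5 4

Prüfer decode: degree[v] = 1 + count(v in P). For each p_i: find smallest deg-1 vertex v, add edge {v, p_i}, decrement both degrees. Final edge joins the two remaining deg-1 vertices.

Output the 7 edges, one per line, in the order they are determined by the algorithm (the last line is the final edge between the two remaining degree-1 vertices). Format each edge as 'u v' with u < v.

Answer: 2 3
2 8
1 6
1 5
5 7
4 5
4 8

Derivation:
Initial degrees: {1:2, 2:2, 3:1, 4:2, 5:3, 6:1, 7:1, 8:2}
Step 1: smallest deg-1 vertex = 3, p_1 = 2. Add edge {2,3}. Now deg[3]=0, deg[2]=1.
Step 2: smallest deg-1 vertex = 2, p_2 = 8. Add edge {2,8}. Now deg[2]=0, deg[8]=1.
Step 3: smallest deg-1 vertex = 6, p_3 = 1. Add edge {1,6}. Now deg[6]=0, deg[1]=1.
Step 4: smallest deg-1 vertex = 1, p_4 = 5. Add edge {1,5}. Now deg[1]=0, deg[5]=2.
Step 5: smallest deg-1 vertex = 7, p_5 = 5. Add edge {5,7}. Now deg[7]=0, deg[5]=1.
Step 6: smallest deg-1 vertex = 5, p_6 = 4. Add edge {4,5}. Now deg[5]=0, deg[4]=1.
Final: two remaining deg-1 vertices are 4, 8. Add edge {4,8}.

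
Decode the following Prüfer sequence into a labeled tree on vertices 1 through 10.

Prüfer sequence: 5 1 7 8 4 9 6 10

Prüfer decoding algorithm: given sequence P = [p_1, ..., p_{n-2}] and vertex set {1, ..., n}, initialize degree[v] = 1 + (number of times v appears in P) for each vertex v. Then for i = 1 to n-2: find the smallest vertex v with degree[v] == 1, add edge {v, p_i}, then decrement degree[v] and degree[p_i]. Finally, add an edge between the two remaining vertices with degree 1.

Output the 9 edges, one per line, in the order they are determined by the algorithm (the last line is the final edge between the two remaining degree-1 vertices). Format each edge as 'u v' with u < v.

Initial degrees: {1:2, 2:1, 3:1, 4:2, 5:2, 6:2, 7:2, 8:2, 9:2, 10:2}
Step 1: smallest deg-1 vertex = 2, p_1 = 5. Add edge {2,5}. Now deg[2]=0, deg[5]=1.
Step 2: smallest deg-1 vertex = 3, p_2 = 1. Add edge {1,3}. Now deg[3]=0, deg[1]=1.
Step 3: smallest deg-1 vertex = 1, p_3 = 7. Add edge {1,7}. Now deg[1]=0, deg[7]=1.
Step 4: smallest deg-1 vertex = 5, p_4 = 8. Add edge {5,8}. Now deg[5]=0, deg[8]=1.
Step 5: smallest deg-1 vertex = 7, p_5 = 4. Add edge {4,7}. Now deg[7]=0, deg[4]=1.
Step 6: smallest deg-1 vertex = 4, p_6 = 9. Add edge {4,9}. Now deg[4]=0, deg[9]=1.
Step 7: smallest deg-1 vertex = 8, p_7 = 6. Add edge {6,8}. Now deg[8]=0, deg[6]=1.
Step 8: smallest deg-1 vertex = 6, p_8 = 10. Add edge {6,10}. Now deg[6]=0, deg[10]=1.
Final: two remaining deg-1 vertices are 9, 10. Add edge {9,10}.

Answer: 2 5
1 3
1 7
5 8
4 7
4 9
6 8
6 10
9 10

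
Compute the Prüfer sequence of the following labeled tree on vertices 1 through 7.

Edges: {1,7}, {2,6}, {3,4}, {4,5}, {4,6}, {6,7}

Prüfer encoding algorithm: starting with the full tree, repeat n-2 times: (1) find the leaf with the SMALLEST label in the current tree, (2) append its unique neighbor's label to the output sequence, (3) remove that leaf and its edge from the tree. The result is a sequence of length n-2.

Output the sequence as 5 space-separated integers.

Step 1: leaves = {1,2,3,5}. Remove smallest leaf 1, emit neighbor 7.
Step 2: leaves = {2,3,5,7}. Remove smallest leaf 2, emit neighbor 6.
Step 3: leaves = {3,5,7}. Remove smallest leaf 3, emit neighbor 4.
Step 4: leaves = {5,7}. Remove smallest leaf 5, emit neighbor 4.
Step 5: leaves = {4,7}. Remove smallest leaf 4, emit neighbor 6.
Done: 2 vertices remain (6, 7). Sequence = [7 6 4 4 6]

Answer: 7 6 4 4 6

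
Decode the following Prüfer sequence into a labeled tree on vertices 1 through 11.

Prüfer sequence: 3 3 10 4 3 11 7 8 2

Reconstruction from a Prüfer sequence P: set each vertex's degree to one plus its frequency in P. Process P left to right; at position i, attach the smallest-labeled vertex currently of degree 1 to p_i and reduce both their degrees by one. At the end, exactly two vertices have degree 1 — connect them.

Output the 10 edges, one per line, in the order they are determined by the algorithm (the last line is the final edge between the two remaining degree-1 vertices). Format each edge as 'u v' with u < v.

Answer: 1 3
3 5
6 10
4 9
3 4
3 11
7 10
7 8
2 8
2 11

Derivation:
Initial degrees: {1:1, 2:2, 3:4, 4:2, 5:1, 6:1, 7:2, 8:2, 9:1, 10:2, 11:2}
Step 1: smallest deg-1 vertex = 1, p_1 = 3. Add edge {1,3}. Now deg[1]=0, deg[3]=3.
Step 2: smallest deg-1 vertex = 5, p_2 = 3. Add edge {3,5}. Now deg[5]=0, deg[3]=2.
Step 3: smallest deg-1 vertex = 6, p_3 = 10. Add edge {6,10}. Now deg[6]=0, deg[10]=1.
Step 4: smallest deg-1 vertex = 9, p_4 = 4. Add edge {4,9}. Now deg[9]=0, deg[4]=1.
Step 5: smallest deg-1 vertex = 4, p_5 = 3. Add edge {3,4}. Now deg[4]=0, deg[3]=1.
Step 6: smallest deg-1 vertex = 3, p_6 = 11. Add edge {3,11}. Now deg[3]=0, deg[11]=1.
Step 7: smallest deg-1 vertex = 10, p_7 = 7. Add edge {7,10}. Now deg[10]=0, deg[7]=1.
Step 8: smallest deg-1 vertex = 7, p_8 = 8. Add edge {7,8}. Now deg[7]=0, deg[8]=1.
Step 9: smallest deg-1 vertex = 8, p_9 = 2. Add edge {2,8}. Now deg[8]=0, deg[2]=1.
Final: two remaining deg-1 vertices are 2, 11. Add edge {2,11}.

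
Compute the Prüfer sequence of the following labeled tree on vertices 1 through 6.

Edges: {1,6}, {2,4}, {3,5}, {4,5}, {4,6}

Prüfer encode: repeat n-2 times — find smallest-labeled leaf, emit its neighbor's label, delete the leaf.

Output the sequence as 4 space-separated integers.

Answer: 6 4 5 4

Derivation:
Step 1: leaves = {1,2,3}. Remove smallest leaf 1, emit neighbor 6.
Step 2: leaves = {2,3,6}. Remove smallest leaf 2, emit neighbor 4.
Step 3: leaves = {3,6}. Remove smallest leaf 3, emit neighbor 5.
Step 4: leaves = {5,6}. Remove smallest leaf 5, emit neighbor 4.
Done: 2 vertices remain (4, 6). Sequence = [6 4 5 4]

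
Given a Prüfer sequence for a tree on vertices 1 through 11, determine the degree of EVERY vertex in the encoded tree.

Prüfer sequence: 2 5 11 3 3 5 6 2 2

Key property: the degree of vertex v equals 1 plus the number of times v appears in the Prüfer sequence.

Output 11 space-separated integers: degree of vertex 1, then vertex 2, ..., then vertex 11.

p_1 = 2: count[2] becomes 1
p_2 = 5: count[5] becomes 1
p_3 = 11: count[11] becomes 1
p_4 = 3: count[3] becomes 1
p_5 = 3: count[3] becomes 2
p_6 = 5: count[5] becomes 2
p_7 = 6: count[6] becomes 1
p_8 = 2: count[2] becomes 2
p_9 = 2: count[2] becomes 3
Degrees (1 + count): deg[1]=1+0=1, deg[2]=1+3=4, deg[3]=1+2=3, deg[4]=1+0=1, deg[5]=1+2=3, deg[6]=1+1=2, deg[7]=1+0=1, deg[8]=1+0=1, deg[9]=1+0=1, deg[10]=1+0=1, deg[11]=1+1=2

Answer: 1 4 3 1 3 2 1 1 1 1 2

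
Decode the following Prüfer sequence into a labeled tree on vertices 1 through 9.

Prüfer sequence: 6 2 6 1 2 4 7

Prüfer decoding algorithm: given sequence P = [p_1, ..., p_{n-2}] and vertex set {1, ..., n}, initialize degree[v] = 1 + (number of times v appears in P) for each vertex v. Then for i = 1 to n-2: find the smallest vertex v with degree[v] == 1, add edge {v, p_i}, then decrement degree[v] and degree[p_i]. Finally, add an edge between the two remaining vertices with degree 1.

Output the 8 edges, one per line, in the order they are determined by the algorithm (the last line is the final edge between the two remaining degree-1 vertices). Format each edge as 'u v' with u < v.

Initial degrees: {1:2, 2:3, 3:1, 4:2, 5:1, 6:3, 7:2, 8:1, 9:1}
Step 1: smallest deg-1 vertex = 3, p_1 = 6. Add edge {3,6}. Now deg[3]=0, deg[6]=2.
Step 2: smallest deg-1 vertex = 5, p_2 = 2. Add edge {2,5}. Now deg[5]=0, deg[2]=2.
Step 3: smallest deg-1 vertex = 8, p_3 = 6. Add edge {6,8}. Now deg[8]=0, deg[6]=1.
Step 4: smallest deg-1 vertex = 6, p_4 = 1. Add edge {1,6}. Now deg[6]=0, deg[1]=1.
Step 5: smallest deg-1 vertex = 1, p_5 = 2. Add edge {1,2}. Now deg[1]=0, deg[2]=1.
Step 6: smallest deg-1 vertex = 2, p_6 = 4. Add edge {2,4}. Now deg[2]=0, deg[4]=1.
Step 7: smallest deg-1 vertex = 4, p_7 = 7. Add edge {4,7}. Now deg[4]=0, deg[7]=1.
Final: two remaining deg-1 vertices are 7, 9. Add edge {7,9}.

Answer: 3 6
2 5
6 8
1 6
1 2
2 4
4 7
7 9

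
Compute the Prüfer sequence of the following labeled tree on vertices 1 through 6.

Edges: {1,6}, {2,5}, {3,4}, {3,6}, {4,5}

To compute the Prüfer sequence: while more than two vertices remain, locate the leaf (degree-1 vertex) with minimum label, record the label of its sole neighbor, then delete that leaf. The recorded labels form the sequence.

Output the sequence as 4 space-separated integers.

Step 1: leaves = {1,2}. Remove smallest leaf 1, emit neighbor 6.
Step 2: leaves = {2,6}. Remove smallest leaf 2, emit neighbor 5.
Step 3: leaves = {5,6}. Remove smallest leaf 5, emit neighbor 4.
Step 4: leaves = {4,6}. Remove smallest leaf 4, emit neighbor 3.
Done: 2 vertices remain (3, 6). Sequence = [6 5 4 3]

Answer: 6 5 4 3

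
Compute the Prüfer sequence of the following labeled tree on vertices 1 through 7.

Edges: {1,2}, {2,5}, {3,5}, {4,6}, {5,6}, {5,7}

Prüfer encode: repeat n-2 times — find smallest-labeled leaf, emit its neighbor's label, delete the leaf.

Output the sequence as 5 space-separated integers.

Answer: 2 5 5 6 5

Derivation:
Step 1: leaves = {1,3,4,7}. Remove smallest leaf 1, emit neighbor 2.
Step 2: leaves = {2,3,4,7}. Remove smallest leaf 2, emit neighbor 5.
Step 3: leaves = {3,4,7}. Remove smallest leaf 3, emit neighbor 5.
Step 4: leaves = {4,7}. Remove smallest leaf 4, emit neighbor 6.
Step 5: leaves = {6,7}. Remove smallest leaf 6, emit neighbor 5.
Done: 2 vertices remain (5, 7). Sequence = [2 5 5 6 5]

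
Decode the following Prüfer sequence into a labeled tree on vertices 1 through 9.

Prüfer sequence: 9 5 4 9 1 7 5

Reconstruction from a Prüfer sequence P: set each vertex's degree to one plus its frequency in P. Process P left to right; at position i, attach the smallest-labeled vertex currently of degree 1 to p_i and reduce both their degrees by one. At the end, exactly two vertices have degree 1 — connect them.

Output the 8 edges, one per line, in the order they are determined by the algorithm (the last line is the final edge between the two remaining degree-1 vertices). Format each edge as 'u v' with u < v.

Initial degrees: {1:2, 2:1, 3:1, 4:2, 5:3, 6:1, 7:2, 8:1, 9:3}
Step 1: smallest deg-1 vertex = 2, p_1 = 9. Add edge {2,9}. Now deg[2]=0, deg[9]=2.
Step 2: smallest deg-1 vertex = 3, p_2 = 5. Add edge {3,5}. Now deg[3]=0, deg[5]=2.
Step 3: smallest deg-1 vertex = 6, p_3 = 4. Add edge {4,6}. Now deg[6]=0, deg[4]=1.
Step 4: smallest deg-1 vertex = 4, p_4 = 9. Add edge {4,9}. Now deg[4]=0, deg[9]=1.
Step 5: smallest deg-1 vertex = 8, p_5 = 1. Add edge {1,8}. Now deg[8]=0, deg[1]=1.
Step 6: smallest deg-1 vertex = 1, p_6 = 7. Add edge {1,7}. Now deg[1]=0, deg[7]=1.
Step 7: smallest deg-1 vertex = 7, p_7 = 5. Add edge {5,7}. Now deg[7]=0, deg[5]=1.
Final: two remaining deg-1 vertices are 5, 9. Add edge {5,9}.

Answer: 2 9
3 5
4 6
4 9
1 8
1 7
5 7
5 9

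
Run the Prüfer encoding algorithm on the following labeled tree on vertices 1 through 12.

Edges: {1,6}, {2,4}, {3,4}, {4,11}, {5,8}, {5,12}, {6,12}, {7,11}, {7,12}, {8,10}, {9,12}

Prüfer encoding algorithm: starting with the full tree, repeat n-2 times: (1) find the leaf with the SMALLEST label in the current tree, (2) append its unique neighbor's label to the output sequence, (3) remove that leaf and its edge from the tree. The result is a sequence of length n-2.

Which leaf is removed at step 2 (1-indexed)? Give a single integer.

Answer: 2

Derivation:
Step 1: current leaves = {1,2,3,9,10}. Remove leaf 1 (neighbor: 6).
Step 2: current leaves = {2,3,6,9,10}. Remove leaf 2 (neighbor: 4).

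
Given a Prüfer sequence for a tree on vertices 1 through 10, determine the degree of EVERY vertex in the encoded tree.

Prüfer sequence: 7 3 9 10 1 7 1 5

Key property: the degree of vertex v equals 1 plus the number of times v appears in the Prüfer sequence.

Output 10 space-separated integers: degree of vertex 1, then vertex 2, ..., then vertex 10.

Answer: 3 1 2 1 2 1 3 1 2 2

Derivation:
p_1 = 7: count[7] becomes 1
p_2 = 3: count[3] becomes 1
p_3 = 9: count[9] becomes 1
p_4 = 10: count[10] becomes 1
p_5 = 1: count[1] becomes 1
p_6 = 7: count[7] becomes 2
p_7 = 1: count[1] becomes 2
p_8 = 5: count[5] becomes 1
Degrees (1 + count): deg[1]=1+2=3, deg[2]=1+0=1, deg[3]=1+1=2, deg[4]=1+0=1, deg[5]=1+1=2, deg[6]=1+0=1, deg[7]=1+2=3, deg[8]=1+0=1, deg[9]=1+1=2, deg[10]=1+1=2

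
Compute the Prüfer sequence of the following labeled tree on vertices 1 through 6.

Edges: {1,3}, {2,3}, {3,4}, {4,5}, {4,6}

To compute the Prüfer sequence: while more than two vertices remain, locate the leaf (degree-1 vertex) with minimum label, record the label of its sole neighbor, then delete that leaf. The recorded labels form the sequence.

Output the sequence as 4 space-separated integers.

Answer: 3 3 4 4

Derivation:
Step 1: leaves = {1,2,5,6}. Remove smallest leaf 1, emit neighbor 3.
Step 2: leaves = {2,5,6}. Remove smallest leaf 2, emit neighbor 3.
Step 3: leaves = {3,5,6}. Remove smallest leaf 3, emit neighbor 4.
Step 4: leaves = {5,6}. Remove smallest leaf 5, emit neighbor 4.
Done: 2 vertices remain (4, 6). Sequence = [3 3 4 4]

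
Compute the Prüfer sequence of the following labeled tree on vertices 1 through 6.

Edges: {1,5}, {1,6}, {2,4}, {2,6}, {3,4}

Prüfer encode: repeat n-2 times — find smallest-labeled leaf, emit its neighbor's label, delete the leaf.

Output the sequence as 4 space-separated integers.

Step 1: leaves = {3,5}. Remove smallest leaf 3, emit neighbor 4.
Step 2: leaves = {4,5}. Remove smallest leaf 4, emit neighbor 2.
Step 3: leaves = {2,5}. Remove smallest leaf 2, emit neighbor 6.
Step 4: leaves = {5,6}. Remove smallest leaf 5, emit neighbor 1.
Done: 2 vertices remain (1, 6). Sequence = [4 2 6 1]

Answer: 4 2 6 1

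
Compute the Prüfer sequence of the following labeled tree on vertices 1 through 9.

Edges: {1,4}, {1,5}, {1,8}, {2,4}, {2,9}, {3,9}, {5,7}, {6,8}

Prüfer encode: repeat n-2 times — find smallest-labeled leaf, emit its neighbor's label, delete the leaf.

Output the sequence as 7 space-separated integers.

Answer: 9 8 5 1 1 4 2

Derivation:
Step 1: leaves = {3,6,7}. Remove smallest leaf 3, emit neighbor 9.
Step 2: leaves = {6,7,9}. Remove smallest leaf 6, emit neighbor 8.
Step 3: leaves = {7,8,9}. Remove smallest leaf 7, emit neighbor 5.
Step 4: leaves = {5,8,9}. Remove smallest leaf 5, emit neighbor 1.
Step 5: leaves = {8,9}. Remove smallest leaf 8, emit neighbor 1.
Step 6: leaves = {1,9}. Remove smallest leaf 1, emit neighbor 4.
Step 7: leaves = {4,9}. Remove smallest leaf 4, emit neighbor 2.
Done: 2 vertices remain (2, 9). Sequence = [9 8 5 1 1 4 2]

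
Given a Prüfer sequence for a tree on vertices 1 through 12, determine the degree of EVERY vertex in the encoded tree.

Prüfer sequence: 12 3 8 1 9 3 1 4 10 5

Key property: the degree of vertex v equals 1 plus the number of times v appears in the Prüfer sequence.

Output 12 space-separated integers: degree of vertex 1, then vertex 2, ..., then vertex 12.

Answer: 3 1 3 2 2 1 1 2 2 2 1 2

Derivation:
p_1 = 12: count[12] becomes 1
p_2 = 3: count[3] becomes 1
p_3 = 8: count[8] becomes 1
p_4 = 1: count[1] becomes 1
p_5 = 9: count[9] becomes 1
p_6 = 3: count[3] becomes 2
p_7 = 1: count[1] becomes 2
p_8 = 4: count[4] becomes 1
p_9 = 10: count[10] becomes 1
p_10 = 5: count[5] becomes 1
Degrees (1 + count): deg[1]=1+2=3, deg[2]=1+0=1, deg[3]=1+2=3, deg[4]=1+1=2, deg[5]=1+1=2, deg[6]=1+0=1, deg[7]=1+0=1, deg[8]=1+1=2, deg[9]=1+1=2, deg[10]=1+1=2, deg[11]=1+0=1, deg[12]=1+1=2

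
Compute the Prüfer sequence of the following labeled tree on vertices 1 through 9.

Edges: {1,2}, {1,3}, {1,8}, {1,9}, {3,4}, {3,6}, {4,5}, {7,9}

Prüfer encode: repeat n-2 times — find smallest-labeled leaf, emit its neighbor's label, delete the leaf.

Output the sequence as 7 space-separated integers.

Step 1: leaves = {2,5,6,7,8}. Remove smallest leaf 2, emit neighbor 1.
Step 2: leaves = {5,6,7,8}. Remove smallest leaf 5, emit neighbor 4.
Step 3: leaves = {4,6,7,8}. Remove smallest leaf 4, emit neighbor 3.
Step 4: leaves = {6,7,8}. Remove smallest leaf 6, emit neighbor 3.
Step 5: leaves = {3,7,8}. Remove smallest leaf 3, emit neighbor 1.
Step 6: leaves = {7,8}. Remove smallest leaf 7, emit neighbor 9.
Step 7: leaves = {8,9}. Remove smallest leaf 8, emit neighbor 1.
Done: 2 vertices remain (1, 9). Sequence = [1 4 3 3 1 9 1]

Answer: 1 4 3 3 1 9 1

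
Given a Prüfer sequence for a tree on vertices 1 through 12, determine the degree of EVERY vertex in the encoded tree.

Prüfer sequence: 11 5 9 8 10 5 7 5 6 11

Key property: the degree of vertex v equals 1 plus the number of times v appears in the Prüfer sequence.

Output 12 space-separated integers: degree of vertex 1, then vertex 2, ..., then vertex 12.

Answer: 1 1 1 1 4 2 2 2 2 2 3 1

Derivation:
p_1 = 11: count[11] becomes 1
p_2 = 5: count[5] becomes 1
p_3 = 9: count[9] becomes 1
p_4 = 8: count[8] becomes 1
p_5 = 10: count[10] becomes 1
p_6 = 5: count[5] becomes 2
p_7 = 7: count[7] becomes 1
p_8 = 5: count[5] becomes 3
p_9 = 6: count[6] becomes 1
p_10 = 11: count[11] becomes 2
Degrees (1 + count): deg[1]=1+0=1, deg[2]=1+0=1, deg[3]=1+0=1, deg[4]=1+0=1, deg[5]=1+3=4, deg[6]=1+1=2, deg[7]=1+1=2, deg[8]=1+1=2, deg[9]=1+1=2, deg[10]=1+1=2, deg[11]=1+2=3, deg[12]=1+0=1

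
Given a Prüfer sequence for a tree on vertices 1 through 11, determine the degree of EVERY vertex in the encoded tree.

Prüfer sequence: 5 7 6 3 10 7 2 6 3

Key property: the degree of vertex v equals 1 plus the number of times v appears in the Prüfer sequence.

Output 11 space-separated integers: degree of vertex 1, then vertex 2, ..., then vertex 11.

Answer: 1 2 3 1 2 3 3 1 1 2 1

Derivation:
p_1 = 5: count[5] becomes 1
p_2 = 7: count[7] becomes 1
p_3 = 6: count[6] becomes 1
p_4 = 3: count[3] becomes 1
p_5 = 10: count[10] becomes 1
p_6 = 7: count[7] becomes 2
p_7 = 2: count[2] becomes 1
p_8 = 6: count[6] becomes 2
p_9 = 3: count[3] becomes 2
Degrees (1 + count): deg[1]=1+0=1, deg[2]=1+1=2, deg[3]=1+2=3, deg[4]=1+0=1, deg[5]=1+1=2, deg[6]=1+2=3, deg[7]=1+2=3, deg[8]=1+0=1, deg[9]=1+0=1, deg[10]=1+1=2, deg[11]=1+0=1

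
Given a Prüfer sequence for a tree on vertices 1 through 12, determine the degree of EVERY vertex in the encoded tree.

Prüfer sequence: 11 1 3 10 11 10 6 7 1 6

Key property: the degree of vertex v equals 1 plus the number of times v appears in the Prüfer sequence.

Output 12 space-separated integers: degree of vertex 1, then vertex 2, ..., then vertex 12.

Answer: 3 1 2 1 1 3 2 1 1 3 3 1

Derivation:
p_1 = 11: count[11] becomes 1
p_2 = 1: count[1] becomes 1
p_3 = 3: count[3] becomes 1
p_4 = 10: count[10] becomes 1
p_5 = 11: count[11] becomes 2
p_6 = 10: count[10] becomes 2
p_7 = 6: count[6] becomes 1
p_8 = 7: count[7] becomes 1
p_9 = 1: count[1] becomes 2
p_10 = 6: count[6] becomes 2
Degrees (1 + count): deg[1]=1+2=3, deg[2]=1+0=1, deg[3]=1+1=2, deg[4]=1+0=1, deg[5]=1+0=1, deg[6]=1+2=3, deg[7]=1+1=2, deg[8]=1+0=1, deg[9]=1+0=1, deg[10]=1+2=3, deg[11]=1+2=3, deg[12]=1+0=1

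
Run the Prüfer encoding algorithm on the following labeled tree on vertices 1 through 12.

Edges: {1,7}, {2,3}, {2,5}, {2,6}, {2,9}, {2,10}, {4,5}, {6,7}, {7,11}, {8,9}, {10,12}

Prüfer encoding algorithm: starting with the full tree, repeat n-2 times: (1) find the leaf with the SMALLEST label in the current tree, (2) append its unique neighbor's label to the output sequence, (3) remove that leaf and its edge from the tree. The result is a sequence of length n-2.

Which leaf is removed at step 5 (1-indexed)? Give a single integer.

Answer: 8

Derivation:
Step 1: current leaves = {1,3,4,8,11,12}. Remove leaf 1 (neighbor: 7).
Step 2: current leaves = {3,4,8,11,12}. Remove leaf 3 (neighbor: 2).
Step 3: current leaves = {4,8,11,12}. Remove leaf 4 (neighbor: 5).
Step 4: current leaves = {5,8,11,12}. Remove leaf 5 (neighbor: 2).
Step 5: current leaves = {8,11,12}. Remove leaf 8 (neighbor: 9).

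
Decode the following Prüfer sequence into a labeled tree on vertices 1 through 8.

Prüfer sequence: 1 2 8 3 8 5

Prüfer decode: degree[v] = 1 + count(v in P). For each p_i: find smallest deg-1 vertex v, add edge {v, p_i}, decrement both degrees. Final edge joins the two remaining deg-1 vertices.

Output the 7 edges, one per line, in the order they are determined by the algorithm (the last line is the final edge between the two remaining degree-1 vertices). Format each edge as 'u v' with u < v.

Initial degrees: {1:2, 2:2, 3:2, 4:1, 5:2, 6:1, 7:1, 8:3}
Step 1: smallest deg-1 vertex = 4, p_1 = 1. Add edge {1,4}. Now deg[4]=0, deg[1]=1.
Step 2: smallest deg-1 vertex = 1, p_2 = 2. Add edge {1,2}. Now deg[1]=0, deg[2]=1.
Step 3: smallest deg-1 vertex = 2, p_3 = 8. Add edge {2,8}. Now deg[2]=0, deg[8]=2.
Step 4: smallest deg-1 vertex = 6, p_4 = 3. Add edge {3,6}. Now deg[6]=0, deg[3]=1.
Step 5: smallest deg-1 vertex = 3, p_5 = 8. Add edge {3,8}. Now deg[3]=0, deg[8]=1.
Step 6: smallest deg-1 vertex = 7, p_6 = 5. Add edge {5,7}. Now deg[7]=0, deg[5]=1.
Final: two remaining deg-1 vertices are 5, 8. Add edge {5,8}.

Answer: 1 4
1 2
2 8
3 6
3 8
5 7
5 8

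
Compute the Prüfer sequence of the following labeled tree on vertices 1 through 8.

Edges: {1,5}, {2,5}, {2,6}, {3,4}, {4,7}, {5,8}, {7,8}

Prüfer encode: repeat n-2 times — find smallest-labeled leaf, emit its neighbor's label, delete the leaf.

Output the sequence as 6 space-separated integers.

Step 1: leaves = {1,3,6}. Remove smallest leaf 1, emit neighbor 5.
Step 2: leaves = {3,6}. Remove smallest leaf 3, emit neighbor 4.
Step 3: leaves = {4,6}. Remove smallest leaf 4, emit neighbor 7.
Step 4: leaves = {6,7}. Remove smallest leaf 6, emit neighbor 2.
Step 5: leaves = {2,7}. Remove smallest leaf 2, emit neighbor 5.
Step 6: leaves = {5,7}. Remove smallest leaf 5, emit neighbor 8.
Done: 2 vertices remain (7, 8). Sequence = [5 4 7 2 5 8]

Answer: 5 4 7 2 5 8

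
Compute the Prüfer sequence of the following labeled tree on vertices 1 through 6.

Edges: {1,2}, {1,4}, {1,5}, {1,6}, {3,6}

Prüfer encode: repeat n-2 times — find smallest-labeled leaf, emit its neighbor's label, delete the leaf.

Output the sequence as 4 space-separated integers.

Answer: 1 6 1 1

Derivation:
Step 1: leaves = {2,3,4,5}. Remove smallest leaf 2, emit neighbor 1.
Step 2: leaves = {3,4,5}. Remove smallest leaf 3, emit neighbor 6.
Step 3: leaves = {4,5,6}. Remove smallest leaf 4, emit neighbor 1.
Step 4: leaves = {5,6}. Remove smallest leaf 5, emit neighbor 1.
Done: 2 vertices remain (1, 6). Sequence = [1 6 1 1]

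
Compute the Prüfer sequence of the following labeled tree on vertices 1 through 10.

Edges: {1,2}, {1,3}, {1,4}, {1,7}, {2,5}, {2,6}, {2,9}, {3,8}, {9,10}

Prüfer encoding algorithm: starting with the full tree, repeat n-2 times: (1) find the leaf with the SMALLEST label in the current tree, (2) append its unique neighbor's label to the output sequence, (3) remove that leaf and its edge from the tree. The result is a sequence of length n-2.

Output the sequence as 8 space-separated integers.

Answer: 1 2 2 1 3 1 2 9

Derivation:
Step 1: leaves = {4,5,6,7,8,10}. Remove smallest leaf 4, emit neighbor 1.
Step 2: leaves = {5,6,7,8,10}. Remove smallest leaf 5, emit neighbor 2.
Step 3: leaves = {6,7,8,10}. Remove smallest leaf 6, emit neighbor 2.
Step 4: leaves = {7,8,10}. Remove smallest leaf 7, emit neighbor 1.
Step 5: leaves = {8,10}. Remove smallest leaf 8, emit neighbor 3.
Step 6: leaves = {3,10}. Remove smallest leaf 3, emit neighbor 1.
Step 7: leaves = {1,10}. Remove smallest leaf 1, emit neighbor 2.
Step 8: leaves = {2,10}. Remove smallest leaf 2, emit neighbor 9.
Done: 2 vertices remain (9, 10). Sequence = [1 2 2 1 3 1 2 9]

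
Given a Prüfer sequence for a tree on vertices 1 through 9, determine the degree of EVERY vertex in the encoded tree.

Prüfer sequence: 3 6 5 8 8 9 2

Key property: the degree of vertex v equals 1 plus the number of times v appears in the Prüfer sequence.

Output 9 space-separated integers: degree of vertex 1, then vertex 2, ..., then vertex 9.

p_1 = 3: count[3] becomes 1
p_2 = 6: count[6] becomes 1
p_3 = 5: count[5] becomes 1
p_4 = 8: count[8] becomes 1
p_5 = 8: count[8] becomes 2
p_6 = 9: count[9] becomes 1
p_7 = 2: count[2] becomes 1
Degrees (1 + count): deg[1]=1+0=1, deg[2]=1+1=2, deg[3]=1+1=2, deg[4]=1+0=1, deg[5]=1+1=2, deg[6]=1+1=2, deg[7]=1+0=1, deg[8]=1+2=3, deg[9]=1+1=2

Answer: 1 2 2 1 2 2 1 3 2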